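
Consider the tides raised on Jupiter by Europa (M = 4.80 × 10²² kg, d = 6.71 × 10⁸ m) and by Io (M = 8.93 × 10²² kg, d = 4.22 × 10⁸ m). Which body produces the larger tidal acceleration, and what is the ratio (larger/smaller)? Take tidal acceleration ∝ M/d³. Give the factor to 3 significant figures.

Tidal stretch scales as M/d³; compute that for each body.
Europa: (4.80 × 10²²) / (6.71 × 10⁸)³ = 1.589 × 10⁻⁴
Io: (8.93 × 10²²) / (4.22 × 10⁸)³ = 1.188 × 10⁻³
Ratio (larger/smaller) = 7.48

Io, by a factor of ≈ 7.48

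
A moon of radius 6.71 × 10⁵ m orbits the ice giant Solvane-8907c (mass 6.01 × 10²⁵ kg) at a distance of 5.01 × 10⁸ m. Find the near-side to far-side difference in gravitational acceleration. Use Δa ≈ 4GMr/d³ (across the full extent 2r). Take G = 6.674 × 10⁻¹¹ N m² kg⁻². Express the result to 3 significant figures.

a_tidal = 4GMr/d³
        = 4 × (6.674 × 10⁻¹¹) × (6.01 × 10²⁵) × (6.71 × 10⁵) / (5.01 × 10⁸)³
        = 8.56 × 10⁻⁵ m/s²

8.56 × 10⁻⁵ m/s²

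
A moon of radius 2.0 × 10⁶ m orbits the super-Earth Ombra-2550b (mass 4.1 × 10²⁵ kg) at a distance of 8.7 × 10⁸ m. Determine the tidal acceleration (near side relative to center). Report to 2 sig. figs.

1.7 × 10⁻⁵ m/s²

Since r ≪ d, expand the inverse-square field across one radius to get the leading 2GMr/d³ term.
a_tidal = 2GMr/d³
        = 2 × (6.674 × 10⁻¹¹) × (4.1 × 10²⁵) × (2.0 × 10⁶) / (8.7 × 10⁸)³
        = 1.7 × 10⁻⁵ m/s²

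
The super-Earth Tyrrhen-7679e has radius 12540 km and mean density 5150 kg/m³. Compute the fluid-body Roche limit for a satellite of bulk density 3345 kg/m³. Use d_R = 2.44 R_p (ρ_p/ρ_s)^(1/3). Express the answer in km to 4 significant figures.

35330 km

d_R = 2.44 × 12540 km × (5150/3345)^(1/3)
    = 35330 km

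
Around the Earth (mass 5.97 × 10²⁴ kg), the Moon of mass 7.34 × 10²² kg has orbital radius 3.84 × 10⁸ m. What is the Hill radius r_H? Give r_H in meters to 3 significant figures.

r_H ≈ a (m/3M)^(1/3)
    = (3.84 × 10⁸) × (7.34 × 10²² / (3 × 5.97 × 10²⁴))^(1/3)
    = 6.15 × 10⁷ m

6.15 × 10⁷ m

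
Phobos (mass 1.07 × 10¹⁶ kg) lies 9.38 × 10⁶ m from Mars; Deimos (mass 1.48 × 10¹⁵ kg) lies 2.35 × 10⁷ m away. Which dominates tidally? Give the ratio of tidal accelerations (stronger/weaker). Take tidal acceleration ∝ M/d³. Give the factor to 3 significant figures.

Tidal stretch scales as M/d³; compute that for each body.
Phobos: (1.07 × 10¹⁶) / (9.38 × 10⁶)³ = 1.297 × 10⁻⁵
Deimos: (1.48 × 10¹⁵) / (2.35 × 10⁷)³ = 1.140 × 10⁻⁷
Ratio (larger/smaller) = 114

Phobos, by a factor of ≈ 114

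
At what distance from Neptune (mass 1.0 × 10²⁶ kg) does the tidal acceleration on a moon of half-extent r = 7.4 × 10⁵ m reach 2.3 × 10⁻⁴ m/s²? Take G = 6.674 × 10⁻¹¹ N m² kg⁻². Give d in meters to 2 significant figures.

3.5 × 10⁸ m

2GMr/d³ = a_tidal  ⇒  d = (2GMr / a_tidal)^(1/3)
d = (2 × 6.674×10⁻¹¹ × (1.0 × 10²⁶) × (7.4 × 10⁵) / (2.3 × 10⁻⁴))^(1/3)
  = 3.5 × 10⁸ m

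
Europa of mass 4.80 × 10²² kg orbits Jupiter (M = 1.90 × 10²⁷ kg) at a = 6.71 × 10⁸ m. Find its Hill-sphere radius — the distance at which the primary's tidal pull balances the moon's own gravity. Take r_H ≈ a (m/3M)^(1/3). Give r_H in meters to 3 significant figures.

r_H ≈ a (m/3M)^(1/3)
    = (6.71 × 10⁸) × (4.80 × 10²² / (3 × 1.90 × 10²⁷))^(1/3)
    = 1.37 × 10⁷ m

1.37 × 10⁷ m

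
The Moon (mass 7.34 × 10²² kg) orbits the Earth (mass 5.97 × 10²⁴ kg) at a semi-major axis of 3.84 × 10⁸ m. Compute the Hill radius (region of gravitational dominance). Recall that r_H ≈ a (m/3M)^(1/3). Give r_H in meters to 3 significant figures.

r_H ≈ a (m/3M)^(1/3)
    = (3.84 × 10⁸) × (7.34 × 10²² / (3 × 5.97 × 10²⁴))^(1/3)
    = 6.15 × 10⁷ m

6.15 × 10⁷ m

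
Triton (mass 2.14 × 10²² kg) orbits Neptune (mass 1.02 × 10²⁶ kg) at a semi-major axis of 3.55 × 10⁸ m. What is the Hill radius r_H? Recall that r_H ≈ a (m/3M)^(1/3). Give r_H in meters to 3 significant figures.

1.46 × 10⁷ m

r_H ≈ a (m/3M)^(1/3)
    = (3.55 × 10⁸) × (2.14 × 10²² / (3 × 1.02 × 10²⁶))^(1/3)
    = 1.46 × 10⁷ m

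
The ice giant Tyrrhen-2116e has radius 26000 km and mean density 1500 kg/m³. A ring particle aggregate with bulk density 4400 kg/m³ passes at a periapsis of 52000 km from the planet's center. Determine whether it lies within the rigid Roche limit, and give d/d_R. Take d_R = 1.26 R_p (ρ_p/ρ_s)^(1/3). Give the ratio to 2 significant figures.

d_R = 1.26 × (26000 km) × (1500/4400)^(1/3) = 22890 km
d/d_R = (52000) / (22890) = 2.3
Since d/d_R > 1, the body is outside the Roche limit.

outside; d/d_R ≈ 2.3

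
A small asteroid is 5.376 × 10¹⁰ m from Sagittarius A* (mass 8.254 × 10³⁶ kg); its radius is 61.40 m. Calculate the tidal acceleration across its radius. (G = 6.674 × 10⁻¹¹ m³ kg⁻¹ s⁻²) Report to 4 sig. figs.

Δg = 2GMr/d³
   = 2 × (6.674 × 10⁻¹¹) × (8.254 × 10³⁶) × (61.40) / (5.376 × 10¹⁰)³
   = 4.354 × 10⁻⁴ m/s²

4.354 × 10⁻⁴ m/s²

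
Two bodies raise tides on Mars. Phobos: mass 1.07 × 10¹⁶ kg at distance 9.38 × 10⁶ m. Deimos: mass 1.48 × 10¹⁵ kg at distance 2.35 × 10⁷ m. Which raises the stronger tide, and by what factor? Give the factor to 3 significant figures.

Phobos, by a factor of ≈ 114

Tidal acceleration ∝ M/d³, so compare M/d³ for each.
Phobos: (1.07 × 10¹⁶) / (9.38 × 10⁶)³ = 1.297 × 10⁻⁵
Deimos: (1.48 × 10¹⁵) / (2.35 × 10⁷)³ = 1.140 × 10⁻⁷
Ratio (larger/smaller) = 114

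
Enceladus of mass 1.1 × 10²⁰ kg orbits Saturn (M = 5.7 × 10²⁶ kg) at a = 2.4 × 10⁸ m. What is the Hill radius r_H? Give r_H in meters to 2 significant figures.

r_H ≈ a (m/3M)^(1/3)
    = (2.4 × 10⁸) × (1.1 × 10²⁰ / (3 × 5.7 × 10²⁶))^(1/3)
    = 9.6 × 10⁵ m

9.6 × 10⁵ m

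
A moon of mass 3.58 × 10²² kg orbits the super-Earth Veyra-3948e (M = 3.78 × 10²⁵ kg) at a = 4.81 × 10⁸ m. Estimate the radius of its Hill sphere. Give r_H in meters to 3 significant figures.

r_H ≈ a (m/3M)^(1/3)
    = (4.81 × 10⁸) × (3.58 × 10²² / (3 × 3.78 × 10²⁵))^(1/3)
    = 3.28 × 10⁷ m

3.28 × 10⁷ m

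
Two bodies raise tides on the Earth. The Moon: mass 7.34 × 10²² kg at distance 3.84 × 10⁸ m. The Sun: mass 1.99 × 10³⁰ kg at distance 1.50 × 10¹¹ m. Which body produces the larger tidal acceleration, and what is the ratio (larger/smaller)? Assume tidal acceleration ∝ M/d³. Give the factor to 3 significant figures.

The Moon, by a factor of ≈ 2.20

The tide-raising term goes as M/d³ (the gradient of a 1/d² field).
The Moon: (7.34 × 10²²) / (3.84 × 10⁸)³ = 1.296 × 10⁻³
The Sun: (1.99 × 10³⁰) / (1.50 × 10¹¹)³ = 5.896 × 10⁻⁴
Ratio (larger/smaller) = 2.20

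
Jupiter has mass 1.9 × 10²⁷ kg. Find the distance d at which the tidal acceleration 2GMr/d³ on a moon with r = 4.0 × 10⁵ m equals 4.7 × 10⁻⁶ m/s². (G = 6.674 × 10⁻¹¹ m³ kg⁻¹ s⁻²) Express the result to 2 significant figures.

2.8 × 10⁹ m

2GMr/d³ = a_tidal  ⇒  d = (2GMr / a_tidal)^(1/3)
d = (2 × 6.674×10⁻¹¹ × (1.9 × 10²⁷) × (4.0 × 10⁵) / (4.7 × 10⁻⁶))^(1/3)
  = 2.8 × 10⁹ m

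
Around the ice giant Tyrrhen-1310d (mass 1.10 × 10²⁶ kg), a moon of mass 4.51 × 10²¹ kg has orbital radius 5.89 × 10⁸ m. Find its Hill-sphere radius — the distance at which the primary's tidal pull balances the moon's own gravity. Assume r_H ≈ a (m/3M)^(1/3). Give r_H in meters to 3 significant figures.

1.41 × 10⁷ m

r_H ≈ a (m/3M)^(1/3)
    = (5.89 × 10⁸) × (4.51 × 10²¹ / (3 × 1.10 × 10²⁶))^(1/3)
    = 1.41 × 10⁷ m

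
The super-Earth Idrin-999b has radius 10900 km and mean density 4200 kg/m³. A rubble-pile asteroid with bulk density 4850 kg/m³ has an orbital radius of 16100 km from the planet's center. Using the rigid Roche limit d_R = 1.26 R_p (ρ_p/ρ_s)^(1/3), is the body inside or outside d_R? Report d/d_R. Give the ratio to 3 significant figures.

d_R = 1.26 × (10900 km) × (4200/4850)^(1/3) = 13090 km
d/d_R = (16100) / (13090) = 1.23
Since d/d_R > 1, the body is outside the Roche limit.

outside; d/d_R ≈ 1.23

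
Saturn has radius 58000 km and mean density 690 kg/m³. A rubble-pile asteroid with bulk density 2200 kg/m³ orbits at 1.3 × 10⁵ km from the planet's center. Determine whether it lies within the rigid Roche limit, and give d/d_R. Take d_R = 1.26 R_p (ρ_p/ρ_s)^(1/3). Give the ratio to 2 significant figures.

outside; d/d_R ≈ 2.6

d_R = 1.26 × (58000 km) × (690/2200)^(1/3) = 49650 km
d/d_R = (1.3 × 10⁵) / (49650) = 2.6
Since d/d_R > 1, the body is outside the Roche limit.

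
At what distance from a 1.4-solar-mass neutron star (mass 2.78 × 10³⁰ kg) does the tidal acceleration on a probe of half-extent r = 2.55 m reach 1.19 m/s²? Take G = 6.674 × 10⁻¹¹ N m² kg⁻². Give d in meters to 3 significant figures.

9.26 × 10⁶ m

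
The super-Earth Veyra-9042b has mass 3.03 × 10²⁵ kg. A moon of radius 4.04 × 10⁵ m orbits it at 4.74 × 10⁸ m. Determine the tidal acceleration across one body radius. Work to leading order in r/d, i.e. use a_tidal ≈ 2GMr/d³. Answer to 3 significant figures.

Differencing GM/(d−r)² and GM/d² to first order in r/d gives 2GMr/d³.
Δa = 2GMr/d³
   = 2 × (6.674 × 10⁻¹¹) × (3.03 × 10²⁵) × (4.04 × 10⁵) / (4.74 × 10⁸)³
   = 1.53 × 10⁻⁵ m/s²

1.53 × 10⁻⁵ m/s²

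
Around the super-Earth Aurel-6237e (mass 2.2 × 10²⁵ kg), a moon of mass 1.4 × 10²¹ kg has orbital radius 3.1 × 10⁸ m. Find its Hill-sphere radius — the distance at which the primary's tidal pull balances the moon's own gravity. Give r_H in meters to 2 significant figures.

8.6 × 10⁶ m

r_H ≈ a (m/3M)^(1/3)
    = (3.1 × 10⁸) × (1.4 × 10²¹ / (3 × 2.2 × 10²⁵))^(1/3)
    = 8.6 × 10⁶ m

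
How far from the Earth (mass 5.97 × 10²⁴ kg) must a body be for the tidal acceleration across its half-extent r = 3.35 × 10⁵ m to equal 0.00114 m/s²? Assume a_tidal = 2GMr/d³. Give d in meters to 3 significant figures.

6.16 × 10⁷ m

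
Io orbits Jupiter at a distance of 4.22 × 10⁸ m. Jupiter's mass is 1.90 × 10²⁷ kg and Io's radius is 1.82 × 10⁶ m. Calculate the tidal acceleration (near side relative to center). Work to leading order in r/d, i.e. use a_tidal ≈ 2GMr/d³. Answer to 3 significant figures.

a_tidal = 2GMr/d³
        = 2 × (6.674 × 10⁻¹¹) × (1.90 × 10²⁷) × (1.82 × 10⁶) / (4.22 × 10⁸)³
        = 6.14 × 10⁻³ m/s²

6.14 × 10⁻³ m/s²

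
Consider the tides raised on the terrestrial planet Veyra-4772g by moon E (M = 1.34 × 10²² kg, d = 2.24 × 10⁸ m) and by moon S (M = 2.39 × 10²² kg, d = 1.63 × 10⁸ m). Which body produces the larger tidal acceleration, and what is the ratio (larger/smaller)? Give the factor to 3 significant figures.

Moon S, by a factor of ≈ 4.63

Tidal acceleration ∝ M/d³, so compare M/d³ for each.
Moon E: (1.34 × 10²²) / (2.24 × 10⁸)³ = 1.192 × 10⁻³
Moon S: (2.39 × 10²²) / (1.63 × 10⁸)³ = 5.519 × 10⁻³
Ratio (larger/smaller) = 4.63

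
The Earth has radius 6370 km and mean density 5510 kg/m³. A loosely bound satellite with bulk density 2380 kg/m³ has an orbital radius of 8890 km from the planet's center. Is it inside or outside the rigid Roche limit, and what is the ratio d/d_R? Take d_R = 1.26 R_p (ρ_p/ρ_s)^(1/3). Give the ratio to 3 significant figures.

d_R = 1.26 × (6370 km) × (5510/2380)^(1/3) = 10620 km
d/d_R = (8890) / (10620) = 0.837
Since d/d_R < 1, the body is inside the Roche limit.

inside; d/d_R ≈ 0.837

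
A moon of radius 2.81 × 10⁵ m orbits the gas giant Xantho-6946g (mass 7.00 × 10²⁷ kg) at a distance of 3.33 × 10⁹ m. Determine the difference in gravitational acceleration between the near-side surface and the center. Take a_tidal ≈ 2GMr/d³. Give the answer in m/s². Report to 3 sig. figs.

7.11 × 10⁻⁶ m/s²

Δg = 2GMr/d³
   = 2 × (6.674 × 10⁻¹¹) × (7.00 × 10²⁷) × (2.81 × 10⁵) / (3.33 × 10⁹)³
   = 7.11 × 10⁻⁶ m/s²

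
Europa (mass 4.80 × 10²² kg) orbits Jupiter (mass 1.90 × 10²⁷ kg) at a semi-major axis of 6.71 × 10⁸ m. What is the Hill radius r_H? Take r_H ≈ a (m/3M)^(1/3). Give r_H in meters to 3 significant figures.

r_H ≈ a (m/3M)^(1/3)
    = (6.71 × 10⁸) × (4.80 × 10²² / (3 × 1.90 × 10²⁷))^(1/3)
    = 1.37 × 10⁷ m

1.37 × 10⁷ m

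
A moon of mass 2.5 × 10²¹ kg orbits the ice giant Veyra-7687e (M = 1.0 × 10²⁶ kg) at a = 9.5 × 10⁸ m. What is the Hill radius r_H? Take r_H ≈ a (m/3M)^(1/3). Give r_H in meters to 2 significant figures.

1.9 × 10⁷ m

r_H ≈ a (m/3M)^(1/3)
    = (9.5 × 10⁸) × (2.5 × 10²¹ / (3 × 1.0 × 10²⁶))^(1/3)
    = 1.9 × 10⁷ m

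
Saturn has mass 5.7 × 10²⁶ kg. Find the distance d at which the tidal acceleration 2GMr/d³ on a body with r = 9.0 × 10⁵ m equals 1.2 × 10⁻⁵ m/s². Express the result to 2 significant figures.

2GMr/d³ = a_tidal  ⇒  d = (2GMr / a_tidal)^(1/3)
d = (2 × 6.674×10⁻¹¹ × (5.7 × 10²⁶) × (9.0 × 10⁵) / (1.2 × 10⁻⁵))^(1/3)
  = 1.8 × 10⁹ m

1.8 × 10⁹ m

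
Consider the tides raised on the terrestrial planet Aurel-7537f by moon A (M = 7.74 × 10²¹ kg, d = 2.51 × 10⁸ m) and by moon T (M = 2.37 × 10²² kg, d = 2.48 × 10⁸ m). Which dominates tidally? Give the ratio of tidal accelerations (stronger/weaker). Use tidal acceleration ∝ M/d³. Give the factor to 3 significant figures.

Compare M/d³ for the two perturbers:
Moon A: (7.74 × 10²¹) / (2.51 × 10⁸)³ = 4.895 × 10⁻⁴
Moon T: (2.37 × 10²²) / (2.48 × 10⁸)³ = 1.554 × 10⁻³
Ratio (larger/smaller) = 3.17

Moon T, by a factor of ≈ 3.17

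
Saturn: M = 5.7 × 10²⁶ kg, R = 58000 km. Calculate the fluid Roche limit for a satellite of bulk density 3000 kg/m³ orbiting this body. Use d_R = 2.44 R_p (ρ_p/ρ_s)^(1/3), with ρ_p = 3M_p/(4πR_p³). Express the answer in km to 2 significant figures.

ρ_p = 3M_p/(4πR_p³) = 3 × (5.7 × 10²⁶) / (4π × (5.8 × 10⁷ m)³) = 700 kg/m³
d_R = 2.44 × 58000 km × (700/3000)^(1/3)
    = 87000 km

87000 km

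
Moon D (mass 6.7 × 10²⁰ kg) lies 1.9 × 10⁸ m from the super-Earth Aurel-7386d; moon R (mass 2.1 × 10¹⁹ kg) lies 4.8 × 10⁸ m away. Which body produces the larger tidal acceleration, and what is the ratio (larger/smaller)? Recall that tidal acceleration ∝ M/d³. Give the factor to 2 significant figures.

Moon D, by a factor of ≈ 510

The tide-raising term goes as M/d³ (the gradient of a 1/d² field).
Moon D: (6.7 × 10²⁰) / (1.9 × 10⁸)³ = 9.768 × 10⁻⁵
Moon R: (2.1 × 10¹⁹) / (4.8 × 10⁸)³ = 1.899 × 10⁻⁷
Ratio (larger/smaller) = 510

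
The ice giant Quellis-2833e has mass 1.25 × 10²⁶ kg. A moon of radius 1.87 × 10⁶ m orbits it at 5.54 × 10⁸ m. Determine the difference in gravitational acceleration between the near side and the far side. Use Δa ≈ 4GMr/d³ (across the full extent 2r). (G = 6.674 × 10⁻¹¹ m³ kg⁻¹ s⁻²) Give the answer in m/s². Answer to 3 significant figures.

Δa = 4GMr/d³
   = 4 × (6.674 × 10⁻¹¹) × (1.25 × 10²⁶) × (1.87 × 10⁶) / (5.54 × 10⁸)³
   = 3.67 × 10⁻⁴ m/s²

3.67 × 10⁻⁴ m/s²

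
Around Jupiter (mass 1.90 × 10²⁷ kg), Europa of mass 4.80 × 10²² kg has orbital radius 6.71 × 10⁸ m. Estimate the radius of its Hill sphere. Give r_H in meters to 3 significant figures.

1.37 × 10⁷ m

r_H ≈ a (m/3M)^(1/3)
    = (6.71 × 10⁸) × (4.80 × 10²² / (3 × 1.90 × 10²⁷))^(1/3)
    = 1.37 × 10⁷ m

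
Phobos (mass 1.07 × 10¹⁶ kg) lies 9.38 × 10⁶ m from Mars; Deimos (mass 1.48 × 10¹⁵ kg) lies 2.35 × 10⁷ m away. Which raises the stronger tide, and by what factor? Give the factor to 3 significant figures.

Compare M/d³ for the two perturbers:
Phobos: (1.07 × 10¹⁶) / (9.38 × 10⁶)³ = 1.297 × 10⁻⁵
Deimos: (1.48 × 10¹⁵) / (2.35 × 10⁷)³ = 1.140 × 10⁻⁷
Ratio (larger/smaller) = 114

Phobos, by a factor of ≈ 114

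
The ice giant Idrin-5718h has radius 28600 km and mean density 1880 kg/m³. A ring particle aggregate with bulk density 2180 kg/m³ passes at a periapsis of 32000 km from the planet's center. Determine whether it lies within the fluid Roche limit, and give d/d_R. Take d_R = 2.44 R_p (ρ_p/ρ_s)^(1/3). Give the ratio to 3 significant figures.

inside; d/d_R ≈ 0.482

d_R = 2.44 × (28600 km) × (1880/2180)^(1/3) = 66420 km
d/d_R = (32000) / (66420) = 0.482
Since d/d_R < 1, the body is inside the Roche limit.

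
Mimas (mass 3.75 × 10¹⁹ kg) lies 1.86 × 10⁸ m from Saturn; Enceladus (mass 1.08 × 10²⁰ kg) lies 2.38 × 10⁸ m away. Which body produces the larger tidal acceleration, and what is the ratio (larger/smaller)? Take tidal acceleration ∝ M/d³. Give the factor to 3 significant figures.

Enceladus, by a factor of ≈ 1.37

The tide-raising term goes as M/d³ (the gradient of a 1/d² field).
Mimas: (3.75 × 10¹⁹) / (1.86 × 10⁸)³ = 5.828 × 10⁻⁶
Enceladus: (1.08 × 10²⁰) / (2.38 × 10⁸)³ = 8.011 × 10⁻⁶
Ratio (larger/smaller) = 1.37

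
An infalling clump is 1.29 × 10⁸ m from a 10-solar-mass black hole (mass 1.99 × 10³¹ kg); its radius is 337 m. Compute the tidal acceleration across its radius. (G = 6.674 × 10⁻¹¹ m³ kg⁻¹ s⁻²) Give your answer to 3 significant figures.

4.17 × 10⁻¹ m/s²

Δa = 2GMr/d³
   = 2 × (6.674 × 10⁻¹¹) × (1.99 × 10³¹) × (337) / (1.29 × 10⁸)³
   = 4.17 × 10⁻¹ m/s²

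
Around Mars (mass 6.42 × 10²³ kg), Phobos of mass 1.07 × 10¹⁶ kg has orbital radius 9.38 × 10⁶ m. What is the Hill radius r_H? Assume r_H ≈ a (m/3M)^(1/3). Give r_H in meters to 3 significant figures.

r_H ≈ a (m/3M)^(1/3)
    = (9.38 × 10⁶) × (1.07 × 10¹⁶ / (3 × 6.42 × 10²³))^(1/3)
    = 1.66 × 10⁴ m

1.66 × 10⁴ m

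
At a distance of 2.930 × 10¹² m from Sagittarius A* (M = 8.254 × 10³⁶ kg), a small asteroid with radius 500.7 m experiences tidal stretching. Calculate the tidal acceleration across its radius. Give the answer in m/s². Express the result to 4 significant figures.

a_tidal = 2GMr/d³
        = 2 × (6.674 × 10⁻¹¹) × (8.254 × 10³⁶) × (500.7) / (2.930 × 10¹²)³
        = 2.193 × 10⁻⁸ m/s²

2.193 × 10⁻⁸ m/s²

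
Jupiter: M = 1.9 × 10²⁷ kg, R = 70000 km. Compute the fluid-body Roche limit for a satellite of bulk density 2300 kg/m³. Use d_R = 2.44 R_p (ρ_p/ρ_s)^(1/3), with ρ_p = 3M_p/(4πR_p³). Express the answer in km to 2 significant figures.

1.4 × 10⁵ km

ρ_p = 3M_p/(4πR_p³) = 3 × (1.9 × 10²⁷) / (4π × (7.0 × 10⁷ m)³) = 1300 kg/m³
d_R = 2.44 × 70000 km × (1300/2300)^(1/3)
    = 1.4 × 10⁵ km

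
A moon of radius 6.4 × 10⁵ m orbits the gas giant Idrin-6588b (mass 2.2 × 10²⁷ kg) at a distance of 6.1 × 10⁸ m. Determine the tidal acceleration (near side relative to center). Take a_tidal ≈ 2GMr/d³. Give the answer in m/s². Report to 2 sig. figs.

The tidal stretch is the gradient of GM/d² times the body's extent r, hence the 1/d³ dependence.
Δa = 2GMr/d³
   = 2 × (6.674 × 10⁻¹¹) × (2.2 × 10²⁷) × (6.4 × 10⁵) / (6.1 × 10⁸)³
   = 8.3 × 10⁻⁴ m/s²

8.3 × 10⁻⁴ m/s²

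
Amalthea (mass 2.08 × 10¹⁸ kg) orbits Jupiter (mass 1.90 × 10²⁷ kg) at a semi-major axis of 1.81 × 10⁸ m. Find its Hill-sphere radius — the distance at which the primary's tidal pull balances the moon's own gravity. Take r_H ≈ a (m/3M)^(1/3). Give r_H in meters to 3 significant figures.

1.29 × 10⁵ m

r_H ≈ a (m/3M)^(1/3)
    = (1.81 × 10⁸) × (2.08 × 10¹⁸ / (3 × 1.90 × 10²⁷))^(1/3)
    = 1.29 × 10⁵ m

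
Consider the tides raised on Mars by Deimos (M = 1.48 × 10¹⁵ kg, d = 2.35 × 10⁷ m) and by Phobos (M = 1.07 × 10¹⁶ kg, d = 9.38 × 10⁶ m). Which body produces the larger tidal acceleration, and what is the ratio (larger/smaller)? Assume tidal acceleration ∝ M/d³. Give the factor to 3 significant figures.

Tidal acceleration ∝ M/d³, so compare M/d³ for each.
Deimos: (1.48 × 10¹⁵) / (2.35 × 10⁷)³ = 1.140 × 10⁻⁷
Phobos: (1.07 × 10¹⁶) / (9.38 × 10⁶)³ = 1.297 × 10⁻⁵
Ratio (larger/smaller) = 114

Phobos, by a factor of ≈ 114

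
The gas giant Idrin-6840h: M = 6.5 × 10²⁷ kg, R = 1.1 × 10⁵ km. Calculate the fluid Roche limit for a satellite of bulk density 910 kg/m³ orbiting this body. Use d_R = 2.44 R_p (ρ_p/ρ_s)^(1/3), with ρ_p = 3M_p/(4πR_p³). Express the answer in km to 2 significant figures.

2.9 × 10⁵ km

ρ_p = 3M_p/(4πR_p³) = 3 × (6.5 × 10²⁷) / (4π × (1.1 × 10⁸ m)³) = 1200 kg/m³
d_R = 2.44 × 1.1 × 10⁵ km × (1200/910)^(1/3)
    = 2.9 × 10⁵ km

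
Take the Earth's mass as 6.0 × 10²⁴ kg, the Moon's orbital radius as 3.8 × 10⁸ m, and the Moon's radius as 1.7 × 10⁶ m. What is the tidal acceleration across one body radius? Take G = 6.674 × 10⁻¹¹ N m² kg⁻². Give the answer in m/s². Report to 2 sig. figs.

2.5 × 10⁻⁵ m/s²

Δa = 2GMr/d³
   = 2 × (6.674 × 10⁻¹¹) × (6.0 × 10²⁴) × (1.7 × 10⁶) / (3.8 × 10⁸)³
   = 2.5 × 10⁻⁵ m/s²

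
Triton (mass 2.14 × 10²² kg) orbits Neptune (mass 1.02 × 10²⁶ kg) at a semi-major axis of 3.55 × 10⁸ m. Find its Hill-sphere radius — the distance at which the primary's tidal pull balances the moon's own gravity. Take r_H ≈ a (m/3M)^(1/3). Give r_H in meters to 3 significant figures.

1.46 × 10⁷ m

r_H ≈ a (m/3M)^(1/3)
    = (3.55 × 10⁸) × (2.14 × 10²² / (3 × 1.02 × 10²⁶))^(1/3)
    = 1.46 × 10⁷ m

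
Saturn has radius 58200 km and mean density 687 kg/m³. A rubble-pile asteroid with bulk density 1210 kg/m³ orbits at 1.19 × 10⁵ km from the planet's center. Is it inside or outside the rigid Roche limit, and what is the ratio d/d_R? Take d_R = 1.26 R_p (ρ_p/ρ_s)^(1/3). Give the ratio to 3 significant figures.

outside; d/d_R ≈ 1.96

d_R = 1.26 × (58200 km) × (687/1210)^(1/3) = 60720 km
d/d_R = (1.19 × 10⁵) / (60720) = 1.96
Since d/d_R > 1, the body is outside the Roche limit.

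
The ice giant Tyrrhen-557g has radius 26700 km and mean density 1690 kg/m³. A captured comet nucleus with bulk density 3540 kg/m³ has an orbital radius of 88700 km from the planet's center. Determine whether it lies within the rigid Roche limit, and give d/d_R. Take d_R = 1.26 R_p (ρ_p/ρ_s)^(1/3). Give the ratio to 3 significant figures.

d_R = 1.26 × (26700 km) × (1690/3540)^(1/3) = 26290 km
d/d_R = (88700) / (26290) = 3.37
Since d/d_R > 1, the body is outside the Roche limit.

outside; d/d_R ≈ 3.37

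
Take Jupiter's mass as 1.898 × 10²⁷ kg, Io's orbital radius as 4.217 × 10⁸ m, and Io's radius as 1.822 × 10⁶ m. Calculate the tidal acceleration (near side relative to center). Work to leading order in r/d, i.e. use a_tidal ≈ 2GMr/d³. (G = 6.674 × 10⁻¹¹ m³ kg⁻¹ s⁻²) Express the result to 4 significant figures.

6.155 × 10⁻³ m/s²

The tidal stretch is the gradient of GM/d² times the body's extent r, hence the 1/d³ dependence.
Δa = 2GMr/d³
   = 2 × (6.674 × 10⁻¹¹) × (1.898 × 10²⁷) × (1.822 × 10⁶) / (4.217 × 10⁸)³
   = 6.155 × 10⁻³ m/s²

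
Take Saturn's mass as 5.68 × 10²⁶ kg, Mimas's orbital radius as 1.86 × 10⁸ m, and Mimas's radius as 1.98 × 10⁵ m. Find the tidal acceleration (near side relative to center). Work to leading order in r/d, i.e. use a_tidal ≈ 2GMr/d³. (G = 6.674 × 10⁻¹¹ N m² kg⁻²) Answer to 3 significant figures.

a_tidal = 2GMr/d³
        = 2 × (6.674 × 10⁻¹¹) × (5.68 × 10²⁶) × (1.98 × 10⁵) / (1.86 × 10⁸)³
        = 2.33 × 10⁻³ m/s²

2.33 × 10⁻³ m/s²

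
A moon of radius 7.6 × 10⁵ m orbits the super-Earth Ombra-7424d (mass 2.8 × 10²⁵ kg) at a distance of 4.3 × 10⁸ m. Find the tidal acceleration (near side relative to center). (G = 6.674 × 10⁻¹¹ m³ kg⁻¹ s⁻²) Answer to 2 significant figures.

Δa = 2GMr/d³
   = 2 × (6.674 × 10⁻¹¹) × (2.8 × 10²⁵) × (7.6 × 10⁵) / (4.3 × 10⁸)³
   = 3.6 × 10⁻⁵ m/s²

3.6 × 10⁻⁵ m/s²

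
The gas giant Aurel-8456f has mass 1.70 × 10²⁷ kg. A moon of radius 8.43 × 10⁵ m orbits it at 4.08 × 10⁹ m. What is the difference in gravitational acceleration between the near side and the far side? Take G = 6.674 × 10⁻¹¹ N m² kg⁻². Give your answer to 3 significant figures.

5.63 × 10⁻⁶ m/s²

The field gradient is 2GM/d³; across the full diameter 2r the difference is 4GMr/d³.
Δa = 4GMr/d³
   = 4 × (6.674 × 10⁻¹¹) × (1.70 × 10²⁷) × (8.43 × 10⁵) / (4.08 × 10⁹)³
   = 5.63 × 10⁻⁶ m/s²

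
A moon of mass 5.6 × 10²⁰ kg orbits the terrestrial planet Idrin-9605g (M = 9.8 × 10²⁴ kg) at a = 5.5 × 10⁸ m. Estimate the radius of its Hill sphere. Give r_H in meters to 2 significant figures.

1.5 × 10⁷ m

r_H ≈ a (m/3M)^(1/3)
    = (5.5 × 10⁸) × (5.6 × 10²⁰ / (3 × 9.8 × 10²⁴))^(1/3)
    = 1.5 × 10⁷ m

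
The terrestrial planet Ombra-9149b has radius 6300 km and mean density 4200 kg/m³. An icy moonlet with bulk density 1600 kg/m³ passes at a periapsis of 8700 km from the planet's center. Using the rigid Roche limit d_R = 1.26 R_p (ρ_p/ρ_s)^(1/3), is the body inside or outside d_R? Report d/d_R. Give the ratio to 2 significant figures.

inside; d/d_R ≈ 0.79

d_R = 1.26 × (6300 km) × (4200/1600)^(1/3) = 10950 km
d/d_R = (8700) / (10950) = 0.79
Since d/d_R < 1, the body is inside the Roche limit.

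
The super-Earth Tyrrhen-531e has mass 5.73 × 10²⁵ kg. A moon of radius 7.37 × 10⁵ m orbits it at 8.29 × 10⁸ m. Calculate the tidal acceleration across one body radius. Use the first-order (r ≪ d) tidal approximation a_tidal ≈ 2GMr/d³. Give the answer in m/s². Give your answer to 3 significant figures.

9.89 × 10⁻⁶ m/s²

Differencing GM/(d−r)² and GM/d² to first order in r/d gives 2GMr/d³.
a_tidal = 2GMr/d³
        = 2 × (6.674 × 10⁻¹¹) × (5.73 × 10²⁵) × (7.37 × 10⁵) / (8.29 × 10⁸)³
        = 9.89 × 10⁻⁶ m/s²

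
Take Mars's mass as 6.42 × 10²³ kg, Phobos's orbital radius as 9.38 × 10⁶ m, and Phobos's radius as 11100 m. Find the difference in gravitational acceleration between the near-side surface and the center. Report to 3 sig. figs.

Differencing GM/(d−r)² and GM/d² to first order in r/d gives 2GMr/d³.
a_tidal = 2GMr/d³
        = 2 × (6.674 × 10⁻¹¹) × (6.42 × 10²³) × (11100) / (9.38 × 10⁶)³
        = 1.15 × 10⁻³ m/s²

1.15 × 10⁻³ m/s²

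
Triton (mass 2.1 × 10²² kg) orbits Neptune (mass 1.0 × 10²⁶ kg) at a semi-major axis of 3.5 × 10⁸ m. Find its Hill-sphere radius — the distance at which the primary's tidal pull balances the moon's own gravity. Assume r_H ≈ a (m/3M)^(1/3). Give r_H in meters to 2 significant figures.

1.4 × 10⁷ m

r_H ≈ a (m/3M)^(1/3)
    = (3.5 × 10⁸) × (2.1 × 10²² / (3 × 1.0 × 10²⁶))^(1/3)
    = 1.4 × 10⁷ m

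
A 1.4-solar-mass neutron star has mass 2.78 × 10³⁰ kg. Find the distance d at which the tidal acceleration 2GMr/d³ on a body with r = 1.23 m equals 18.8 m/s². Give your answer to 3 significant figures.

2GMr/d³ = a_tidal  ⇒  d = (2GMr / a_tidal)^(1/3)
d = (2 × 6.674×10⁻¹¹ × (2.78 × 10³⁰) × (1.23) / (18.8))^(1/3)
  = 2.90 × 10⁶ m

2.90 × 10⁶ m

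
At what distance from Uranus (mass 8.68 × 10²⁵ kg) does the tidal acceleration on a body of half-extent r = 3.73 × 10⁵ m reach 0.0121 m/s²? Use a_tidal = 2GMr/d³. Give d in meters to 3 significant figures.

2GMr/d³ = a_tidal  ⇒  d = (2GMr / a_tidal)^(1/3)
d = (2 × 6.674×10⁻¹¹ × (8.68 × 10²⁵) × (3.73 × 10⁵) / (0.0121))^(1/3)
  = 7.10 × 10⁷ m

7.10 × 10⁷ m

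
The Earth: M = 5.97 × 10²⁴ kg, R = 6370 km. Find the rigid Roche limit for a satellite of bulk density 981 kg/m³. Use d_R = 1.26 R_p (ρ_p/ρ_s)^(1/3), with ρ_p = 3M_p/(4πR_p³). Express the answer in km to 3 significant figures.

14300 km

ρ_p = 3M_p/(4πR_p³) = 3 × (5.97 × 10²⁴) / (4π × (6.37 × 10⁶ m)³) = 5510 kg/m³
d_R = 1.26 × 6370 km × (5510/981)^(1/3)
    = 14300 km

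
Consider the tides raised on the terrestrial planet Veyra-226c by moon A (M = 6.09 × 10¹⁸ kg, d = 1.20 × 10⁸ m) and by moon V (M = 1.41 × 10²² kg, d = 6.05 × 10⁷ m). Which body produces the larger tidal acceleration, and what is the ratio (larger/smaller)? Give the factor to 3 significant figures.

Moon V, by a factor of ≈ 18100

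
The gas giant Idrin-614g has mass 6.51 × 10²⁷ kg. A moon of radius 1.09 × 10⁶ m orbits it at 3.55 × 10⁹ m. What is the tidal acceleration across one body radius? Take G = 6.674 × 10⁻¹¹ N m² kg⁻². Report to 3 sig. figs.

2.12 × 10⁻⁵ m/s²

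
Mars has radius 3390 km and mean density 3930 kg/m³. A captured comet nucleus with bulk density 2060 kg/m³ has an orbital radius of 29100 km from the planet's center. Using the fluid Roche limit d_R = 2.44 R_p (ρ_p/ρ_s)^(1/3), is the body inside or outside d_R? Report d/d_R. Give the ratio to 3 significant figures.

outside; d/d_R ≈ 2.84

d_R = 2.44 × (3390 km) × (3930/2060)^(1/3) = 10260 km
d/d_R = (29100) / (10260) = 2.84
Since d/d_R > 1, the body is outside the Roche limit.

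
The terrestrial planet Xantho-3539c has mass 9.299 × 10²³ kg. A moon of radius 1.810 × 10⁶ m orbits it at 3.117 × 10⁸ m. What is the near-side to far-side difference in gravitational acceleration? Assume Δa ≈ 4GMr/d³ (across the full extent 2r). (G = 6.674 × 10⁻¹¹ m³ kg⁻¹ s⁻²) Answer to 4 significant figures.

Δg = 4GMr/d³
   = 4 × (6.674 × 10⁻¹¹) × (9.299 × 10²³) × (1.810 × 10⁶) / (3.117 × 10⁸)³
   = 1.484 × 10⁻⁵ m/s²

1.484 × 10⁻⁵ m/s²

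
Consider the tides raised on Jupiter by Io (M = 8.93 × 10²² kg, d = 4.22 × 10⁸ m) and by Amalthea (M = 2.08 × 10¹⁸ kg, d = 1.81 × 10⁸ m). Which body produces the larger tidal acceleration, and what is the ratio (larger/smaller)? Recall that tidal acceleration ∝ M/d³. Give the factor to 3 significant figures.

The tide-raising term goes as M/d³ (the gradient of a 1/d² field).
Io: (8.93 × 10²²) / (4.22 × 10⁸)³ = 1.188 × 10⁻³
Amalthea: (2.08 × 10¹⁸) / (1.81 × 10⁸)³ = 3.508 × 10⁻⁷
Ratio (larger/smaller) = 3390

Io, by a factor of ≈ 3390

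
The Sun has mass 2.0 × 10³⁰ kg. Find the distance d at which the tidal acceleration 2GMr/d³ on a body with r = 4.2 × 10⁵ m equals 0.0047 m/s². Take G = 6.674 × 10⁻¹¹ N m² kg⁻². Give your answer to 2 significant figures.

2GMr/d³ = a_tidal  ⇒  d = (2GMr / a_tidal)^(1/3)
d = (2 × 6.674×10⁻¹¹ × (2.0 × 10³⁰) × (4.2 × 10⁵) / (0.0047))^(1/3)
  = 2.9 × 10⁹ m

2.9 × 10⁹ m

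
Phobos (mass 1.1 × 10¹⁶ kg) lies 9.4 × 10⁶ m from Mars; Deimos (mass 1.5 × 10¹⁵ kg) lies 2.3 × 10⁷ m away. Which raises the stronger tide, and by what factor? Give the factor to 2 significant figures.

Tidal acceleration ∝ M/d³, so compare M/d³ for each.
Phobos: (1.1 × 10¹⁶) / (9.4 × 10⁶)³ = 1.324 × 10⁻⁵
Deimos: (1.5 × 10¹⁵) / (2.3 × 10⁷)³ = 1.233 × 10⁻⁷
Ratio (larger/smaller) = 110

Phobos, by a factor of ≈ 110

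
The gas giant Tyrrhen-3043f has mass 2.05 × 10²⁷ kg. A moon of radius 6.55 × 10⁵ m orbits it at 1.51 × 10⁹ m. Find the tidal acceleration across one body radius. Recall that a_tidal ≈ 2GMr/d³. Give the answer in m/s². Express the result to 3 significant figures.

a_tidal = 2GMr/d³
        = 2 × (6.674 × 10⁻¹¹) × (2.05 × 10²⁷) × (6.55 × 10⁵) / (1.51 × 10⁹)³
        = 5.21 × 10⁻⁵ m/s²

5.21 × 10⁻⁵ m/s²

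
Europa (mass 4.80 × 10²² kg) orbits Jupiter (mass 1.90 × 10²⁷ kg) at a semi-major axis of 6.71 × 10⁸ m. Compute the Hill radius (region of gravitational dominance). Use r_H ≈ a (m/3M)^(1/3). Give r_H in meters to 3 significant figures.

1.37 × 10⁷ m

r_H ≈ a (m/3M)^(1/3)
    = (6.71 × 10⁸) × (4.80 × 10²² / (3 × 1.90 × 10²⁷))^(1/3)
    = 1.37 × 10⁷ m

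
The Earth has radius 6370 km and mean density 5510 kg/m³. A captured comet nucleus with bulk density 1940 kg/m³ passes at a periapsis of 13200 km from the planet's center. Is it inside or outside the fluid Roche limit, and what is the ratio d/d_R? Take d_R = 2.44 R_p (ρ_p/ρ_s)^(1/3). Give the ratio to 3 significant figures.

inside; d/d_R ≈ 0.600

d_R = 2.44 × (6370 km) × (5510/1940)^(1/3) = 22010 km
d/d_R = (13200) / (22010) = 0.600
Since d/d_R < 1, the body is inside the Roche limit.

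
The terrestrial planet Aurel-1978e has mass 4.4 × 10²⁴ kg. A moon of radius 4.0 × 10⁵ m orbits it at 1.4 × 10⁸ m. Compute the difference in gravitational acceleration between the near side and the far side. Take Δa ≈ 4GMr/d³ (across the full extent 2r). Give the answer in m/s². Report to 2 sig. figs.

1.7 × 10⁻⁴ m/s²

Differencing GM/(d−r)² and GM/(d+r)² to first order in r/d gives 4GMr/d³.
Δa = 4GMr/d³
   = 4 × (6.674 × 10⁻¹¹) × (4.4 × 10²⁴) × (4.0 × 10⁵) / (1.4 × 10⁸)³
   = 1.7 × 10⁻⁴ m/s²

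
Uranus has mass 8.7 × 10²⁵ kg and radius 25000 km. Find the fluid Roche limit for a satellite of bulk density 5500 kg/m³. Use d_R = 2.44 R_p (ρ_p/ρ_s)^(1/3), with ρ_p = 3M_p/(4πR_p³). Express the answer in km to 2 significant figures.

ρ_p = 3M_p/(4πR_p³) = 3 × (8.7 × 10²⁵) / (4π × (2.5 × 10⁷ m)³) = 1300 kg/m³
d_R = 2.44 × 25000 km × (1300/5500)^(1/3)
    = 38000 km

38000 km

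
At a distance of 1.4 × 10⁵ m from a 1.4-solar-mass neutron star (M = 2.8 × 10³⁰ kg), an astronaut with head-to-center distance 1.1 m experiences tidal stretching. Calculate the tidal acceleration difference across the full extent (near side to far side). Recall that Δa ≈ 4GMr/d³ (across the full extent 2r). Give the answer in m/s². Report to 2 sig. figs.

3.0 × 10⁵ m/s²

Δg = 4GMr/d³
   = 4 × (6.674 × 10⁻¹¹) × (2.8 × 10³⁰) × (1.1) / (1.4 × 10⁵)³
   = 3.0 × 10⁵ m/s²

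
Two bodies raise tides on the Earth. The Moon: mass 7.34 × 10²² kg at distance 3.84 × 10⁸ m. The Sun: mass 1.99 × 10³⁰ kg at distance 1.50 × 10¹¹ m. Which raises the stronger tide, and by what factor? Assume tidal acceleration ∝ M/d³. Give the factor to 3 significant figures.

The Moon, by a factor of ≈ 2.20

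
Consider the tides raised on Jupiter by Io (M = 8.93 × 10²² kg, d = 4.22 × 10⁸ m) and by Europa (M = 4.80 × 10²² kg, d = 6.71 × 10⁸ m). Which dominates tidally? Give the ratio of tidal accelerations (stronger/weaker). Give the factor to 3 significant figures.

Tidal stretch scales as M/d³; compute that for each body.
Io: (8.93 × 10²²) / (4.22 × 10⁸)³ = 1.188 × 10⁻³
Europa: (4.80 × 10²²) / (6.71 × 10⁸)³ = 1.589 × 10⁻⁴
Ratio (larger/smaller) = 7.48

Io, by a factor of ≈ 7.48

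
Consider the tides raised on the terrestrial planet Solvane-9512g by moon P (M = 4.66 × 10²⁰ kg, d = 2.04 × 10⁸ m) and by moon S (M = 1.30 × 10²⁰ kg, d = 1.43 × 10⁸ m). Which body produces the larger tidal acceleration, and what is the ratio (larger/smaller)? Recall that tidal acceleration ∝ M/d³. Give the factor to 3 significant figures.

Moon P, by a factor of ≈ 1.23

Compare M/d³ for the two perturbers:
Moon P: (4.66 × 10²⁰) / (2.04 × 10⁸)³ = 5.489 × 10⁻⁵
Moon S: (1.30 × 10²⁰) / (1.43 × 10⁸)³ = 4.446 × 10⁻⁵
Ratio (larger/smaller) = 1.23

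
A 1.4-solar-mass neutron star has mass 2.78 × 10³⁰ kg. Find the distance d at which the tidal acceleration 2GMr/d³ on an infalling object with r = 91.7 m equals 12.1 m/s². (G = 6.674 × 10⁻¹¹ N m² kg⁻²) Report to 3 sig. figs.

2GMr/d³ = a_tidal  ⇒  d = (2GMr / a_tidal)^(1/3)
d = (2 × 6.674×10⁻¹¹ × (2.78 × 10³⁰) × (91.7) / (12.1))^(1/3)
  = 1.41 × 10⁷ m

1.41 × 10⁷ m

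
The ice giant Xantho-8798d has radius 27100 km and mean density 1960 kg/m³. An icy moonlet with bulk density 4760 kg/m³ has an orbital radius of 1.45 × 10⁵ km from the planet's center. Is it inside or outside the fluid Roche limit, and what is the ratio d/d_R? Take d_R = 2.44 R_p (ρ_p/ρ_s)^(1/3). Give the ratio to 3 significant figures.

d_R = 2.44 × (27100 km) × (1960/4760)^(1/3) = 49190 km
d/d_R = (1.45 × 10⁵) / (49190) = 2.95
Since d/d_R > 1, the body is outside the Roche limit.

outside; d/d_R ≈ 2.95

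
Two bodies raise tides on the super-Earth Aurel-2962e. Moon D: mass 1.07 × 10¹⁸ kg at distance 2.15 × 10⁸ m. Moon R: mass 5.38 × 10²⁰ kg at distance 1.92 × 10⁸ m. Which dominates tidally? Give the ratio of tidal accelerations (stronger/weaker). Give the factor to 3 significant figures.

Moon R, by a factor of ≈ 706

Tidal stretch scales as M/d³; compute that for each body.
Moon D: (1.07 × 10¹⁸) / (2.15 × 10⁸)³ = 1.077 × 10⁻⁷
Moon R: (5.38 × 10²⁰) / (1.92 × 10⁸)³ = 7.601 × 10⁻⁵
Ratio (larger/smaller) = 706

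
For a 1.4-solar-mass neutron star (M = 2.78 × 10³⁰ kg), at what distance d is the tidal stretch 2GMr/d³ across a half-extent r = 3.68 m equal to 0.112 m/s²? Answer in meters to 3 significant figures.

2.30 × 10⁷ m

2GMr/d³ = a_tidal  ⇒  d = (2GMr / a_tidal)^(1/3)
d = (2 × 6.674×10⁻¹¹ × (2.78 × 10³⁰) × (3.68) / (0.112))^(1/3)
  = 2.30 × 10⁷ m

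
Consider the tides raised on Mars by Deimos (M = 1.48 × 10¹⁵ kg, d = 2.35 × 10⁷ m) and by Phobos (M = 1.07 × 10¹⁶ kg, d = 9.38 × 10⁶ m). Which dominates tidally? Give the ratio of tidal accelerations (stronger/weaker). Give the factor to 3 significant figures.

The tide-raising term goes as M/d³ (the gradient of a 1/d² field).
Deimos: (1.48 × 10¹⁵) / (2.35 × 10⁷)³ = 1.140 × 10⁻⁷
Phobos: (1.07 × 10¹⁶) / (9.38 × 10⁶)³ = 1.297 × 10⁻⁵
Ratio (larger/smaller) = 114

Phobos, by a factor of ≈ 114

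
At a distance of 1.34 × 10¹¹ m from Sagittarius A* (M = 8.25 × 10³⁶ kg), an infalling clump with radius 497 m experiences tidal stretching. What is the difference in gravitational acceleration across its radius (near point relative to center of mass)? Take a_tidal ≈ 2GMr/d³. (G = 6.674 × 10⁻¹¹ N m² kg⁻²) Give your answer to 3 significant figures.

2.27 × 10⁻⁴ m/s²

Δg = 2GMr/d³
   = 2 × (6.674 × 10⁻¹¹) × (8.25 × 10³⁶) × (497) / (1.34 × 10¹¹)³
   = 2.27 × 10⁻⁴ m/s²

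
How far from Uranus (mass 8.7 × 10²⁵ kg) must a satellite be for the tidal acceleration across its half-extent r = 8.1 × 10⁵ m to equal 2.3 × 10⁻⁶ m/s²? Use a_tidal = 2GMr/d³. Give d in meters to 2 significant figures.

1.6 × 10⁹ m

2GMr/d³ = a_tidal  ⇒  d = (2GMr / a_tidal)^(1/3)
d = (2 × 6.674×10⁻¹¹ × (8.7 × 10²⁵) × (8.1 × 10⁵) / (2.3 × 10⁻⁶))^(1/3)
  = 1.6 × 10⁹ m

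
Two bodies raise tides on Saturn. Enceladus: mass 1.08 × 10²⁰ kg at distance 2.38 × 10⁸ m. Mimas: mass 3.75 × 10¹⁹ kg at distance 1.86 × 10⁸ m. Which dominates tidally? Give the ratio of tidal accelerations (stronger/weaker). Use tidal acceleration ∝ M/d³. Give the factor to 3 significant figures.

Enceladus, by a factor of ≈ 1.37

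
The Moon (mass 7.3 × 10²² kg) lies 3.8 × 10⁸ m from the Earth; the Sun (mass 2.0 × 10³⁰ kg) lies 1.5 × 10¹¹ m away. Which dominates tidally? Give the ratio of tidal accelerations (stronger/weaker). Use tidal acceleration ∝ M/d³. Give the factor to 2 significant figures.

The tide-raising term goes as M/d³ (the gradient of a 1/d² field).
The Moon: (7.3 × 10²²) / (3.8 × 10⁸)³ = 1.330 × 10⁻³
The Sun: (2.0 × 10³⁰) / (1.5 × 10¹¹)³ = 5.926 × 10⁻⁴
Ratio (larger/smaller) = 2.2

The Moon, by a factor of ≈ 2.2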